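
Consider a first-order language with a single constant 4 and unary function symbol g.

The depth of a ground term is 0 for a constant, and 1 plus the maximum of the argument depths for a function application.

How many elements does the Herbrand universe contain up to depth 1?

2

Let N_k = |{terms of depth ≤ k}|. Then N_0 = 1 and N_k = 1 + N_{k-1} for k ≥ 1 (one summand per function symbol, arity giving the exponent).
N_0 = 1
N_1 = 1 + 1 = 2
Explicitly: 4, g(4).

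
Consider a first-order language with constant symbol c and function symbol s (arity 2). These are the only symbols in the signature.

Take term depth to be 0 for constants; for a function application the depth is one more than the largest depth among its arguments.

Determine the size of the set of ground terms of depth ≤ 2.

Let N_k = |{terms of depth ≤ k}|. Then N_0 = 1 and N_k = 1 + N_{k-1}^2 for k ≥ 1 (one summand per function symbol, arity giving the exponent).
N_0 = 1
N_1 = 1 + 1^2 = 2
N_2 = 1 + 2^2 = 5
Explicitly: c, s(c, c), s(c, s(c, c)), s(s(c, c), c), s(s(c, c), s(c, c)).

5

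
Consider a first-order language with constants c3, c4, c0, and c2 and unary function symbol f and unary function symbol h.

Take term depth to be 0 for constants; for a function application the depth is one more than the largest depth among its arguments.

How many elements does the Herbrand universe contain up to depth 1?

12

Let N_k = |{terms of depth ≤ k}|. Then N_0 = 4 and N_k = 4 + N_{k-1} + N_{k-1} for k ≥ 1 (one summand per function symbol, arity giving the exponent).
N_0 = 4
N_1 = 4 + 4 + 4 = 12
Explicitly: c3, c4, c0, c2, f(c3), f(c4), f(c0), f(c2), h(c3), h(c4), h(c0), h(c2).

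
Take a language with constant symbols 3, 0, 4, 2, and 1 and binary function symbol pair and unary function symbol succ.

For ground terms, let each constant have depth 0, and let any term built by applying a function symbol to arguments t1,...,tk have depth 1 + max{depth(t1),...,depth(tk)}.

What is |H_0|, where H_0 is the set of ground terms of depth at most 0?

Let N_k count ground terms of depth at most k. Each non-constant term of depth ≤ k is some function symbol applied to depth-≤(k−1) arguments, giving N_k = 5 + N_{k-1}^2 + N_{k-1}.
N_0 = 5

5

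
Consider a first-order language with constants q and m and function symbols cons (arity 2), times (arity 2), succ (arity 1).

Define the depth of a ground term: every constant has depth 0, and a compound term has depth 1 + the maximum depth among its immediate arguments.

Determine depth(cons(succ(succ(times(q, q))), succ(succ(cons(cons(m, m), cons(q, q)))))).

depth(times(q, q)) = 1 + max(0, 0) = 1
depth(succ(times(q, q))) = 1 + depth(times(q, q)) = 1 + 1 = 2
depth(succ(succ(times(q, q)))) = 1 + depth(succ(times(q, q))) = 1 + 2 = 3
depth(cons(m, m)) = 1 + max(0, 0) = 1
depth(cons(q, q)) = 1 + max(0, 0) = 1
depth(cons(cons(m, m), cons(q, q))) = 1 + max(1, 1) = 2
depth(succ(cons(cons(m, m), cons(q, q)))) = 1 + depth(cons(cons(m, m), cons(q, q))) = 1 + 2 = 3
depth(succ(succ(cons(cons(m, m), cons(q, q))))) = 1 + depth(succ(cons(cons(m, m), cons(q, q)))) = 1 + 3 = 4
depth(cons(succ(succ(times(q, q))), succ(succ(cons(cons(m, m), cons(q, q)))))) = 1 + max(3, 4) = 5

5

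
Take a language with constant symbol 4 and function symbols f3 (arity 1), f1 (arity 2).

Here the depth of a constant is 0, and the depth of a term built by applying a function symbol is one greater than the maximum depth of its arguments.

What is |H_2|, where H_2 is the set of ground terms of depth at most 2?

13

Let N_k = |{terms of depth ≤ k}|. Then N_0 = 1 and N_k = 1 + N_{k-1} + N_{k-1}^2 for k ≥ 1 (one summand per function symbol, arity giving the exponent).
N_0 = 1
N_1 = 1 + 1 + 1^2 = 3
N_2 = 1 + 3 + 3^2 = 13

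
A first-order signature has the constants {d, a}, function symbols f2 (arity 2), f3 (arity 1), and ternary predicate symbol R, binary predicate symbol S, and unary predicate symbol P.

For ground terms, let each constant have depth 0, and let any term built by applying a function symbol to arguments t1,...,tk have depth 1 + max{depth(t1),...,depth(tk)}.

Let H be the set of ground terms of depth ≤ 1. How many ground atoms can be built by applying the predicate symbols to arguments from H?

First count ground terms of depth ≤ 1.
If N_k denotes the number of depth-≤k ground terms, the 2 constants give N_0 = 2, and each function symbol of arity r contributes N_{k-1}^r new terms at level k: N_k = 2 + N_{k-1}^2 + N_{k-1}.
N_0 = 2
N_1 = 2 + 2^2 + 2 = 8
Explicitly: d, a, f2(d, d), f2(d, a), f2(a, d), f2(a, a), f3(d), f3(a).
So |H| = 8.
A ground atom is a predicate applied to a tuple of terms from H, so the count is the sum over predicates of |H|^arity:
  R: 8^3 = 512;  S: 8^2 = 64;  P: 8
Total ground atoms: 512 + 64 + 8 = 584.

584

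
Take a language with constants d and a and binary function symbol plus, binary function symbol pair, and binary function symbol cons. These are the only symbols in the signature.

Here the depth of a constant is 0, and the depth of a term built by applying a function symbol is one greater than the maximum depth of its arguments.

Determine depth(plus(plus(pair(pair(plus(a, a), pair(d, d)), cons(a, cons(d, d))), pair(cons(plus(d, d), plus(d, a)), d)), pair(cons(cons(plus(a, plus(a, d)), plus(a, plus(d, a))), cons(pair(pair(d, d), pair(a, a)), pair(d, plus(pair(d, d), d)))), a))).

7

depth(plus(a, a)) = 1 + max(0, 0) = 1
depth(pair(d, d)) = 1 + max(0, 0) = 1
depth(pair(plus(a, a), pair(d, d))) = 1 + max(1, 1) = 2
depth(cons(d, d)) = 1 + max(0, 0) = 1
depth(cons(a, cons(d, d))) = 1 + max(0, 1) = 2
depth(pair(pair(plus(a, a), pair(d, d)), cons(a, cons(d, d)))) = 1 + max(2, 2) = 3
depth(plus(d, d)) = 1 + max(0, 0) = 1
depth(plus(d, a)) = 1 + max(0, 0) = 1
depth(cons(plus(d, d), plus(d, a))) = 1 + max(1, 1) = 2
depth(pair(cons(plus(d, d), plus(d, a)), d)) = 1 + max(2, 0) = 3
depth(plus(pair(pair(plus(a, a), pair(d, d)), cons(a, cons(d, d))), pair(cons(plus(d, d), plus(d, a)), d))) = 1 + max(3, 3) = 4
depth(plus(a, d)) = 1 + max(0, 0) = 1
depth(plus(a, plus(a, d))) = 1 + max(0, 1) = 2
depth(plus(a, plus(d, a))) = 1 + max(0, 1) = 2
depth(cons(plus(a, plus(a, d)), plus(a, plus(d, a)))) = 1 + max(2, 2) = 3
depth(pair(a, a)) = 1 + max(0, 0) = 1
depth(pair(pair(d, d), pair(a, a))) = 1 + max(1, 1) = 2
depth(plus(pair(d, d), d)) = 1 + max(1, 0) = 2
depth(pair(d, plus(pair(d, d), d))) = 1 + max(0, 2) = 3
depth(cons(pair(pair(d, d), pair(a, a)), pair(d, plus(pair(d, d), d)))) = 1 + max(2, 3) = 4
depth(cons(cons(plus(a, plus(a, d)), plus(a, plus(d, a))), cons(pair(pair(d, d), pair(a, a)), pair(d, plus(pair(d, d), d))))) = 1 + max(3, 4) = 5
depth(pair(cons(cons(plus(a, plus(a, d)), plus(a, plus(d, a))), cons(pair(pair(d, d), pair(a, a)), pair(d, plus(pair(d, d), d)))), a)) = 1 + max(5, 0) = 6
depth(plus(plus(pair(pair(plus(a, a), pair(d, d)), cons(a, cons(d, d))), pair(cons(plus(d, d), plus(d, a)), d)), pair(cons(cons(plus(a, plus(a, d)), plus(a, plus(d, a))), cons(pair(pair(d, d), pair(a, a)), pair(d, plus(pair(d, d), d)))), a))) = 1 + max(4, 6) = 7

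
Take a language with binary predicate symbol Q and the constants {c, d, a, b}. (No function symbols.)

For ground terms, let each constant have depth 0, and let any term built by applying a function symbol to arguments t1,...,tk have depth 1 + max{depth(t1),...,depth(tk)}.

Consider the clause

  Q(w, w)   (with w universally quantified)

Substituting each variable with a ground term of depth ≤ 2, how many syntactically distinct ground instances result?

4

Ground terms of depth ≤ 2:
  With no function symbols every ground term is a constant, so there are exactly 4 ground terms at every depth bound.
  N_0 = 4
  N_1 = 4
  N_2 = 4
So there are 4 ground terms available for substitution.
The body mentions the single quantified variable w; since ground terms form a free algebra, no two substitutions collapse to the same formula.
Number of ground instances = 4.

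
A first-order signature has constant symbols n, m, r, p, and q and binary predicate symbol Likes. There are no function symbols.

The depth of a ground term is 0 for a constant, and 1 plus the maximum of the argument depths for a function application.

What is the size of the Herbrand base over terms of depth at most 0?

First count ground terms of depth ≤ 0.
With no function symbols every ground term is a constant, so there are exactly 5 ground terms at every depth bound.
N_0 = 5
Explicitly: n, m, r, p, q.
So |H| = 5.
For each predicate symbol, the number of ground atoms is |H| raised to its arity; summing:
  Likes: 5^2 = 25
Total ground atoms: 25.

25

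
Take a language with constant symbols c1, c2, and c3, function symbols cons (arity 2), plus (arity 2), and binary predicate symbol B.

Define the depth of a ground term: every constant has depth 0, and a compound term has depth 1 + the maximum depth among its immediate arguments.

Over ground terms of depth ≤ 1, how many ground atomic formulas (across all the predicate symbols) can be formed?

First count ground terms of depth ≤ 1.
Count level by level. With function symbols cons/2, plus/2, the terms of depth ≤ k are the 3 constants together with each function applied to depth-≤(k−1) tuples, so N_k = 3 + N_{k-1}^2 + N_{k-1}^2.
N_0 = 3
N_1 = 3 + 3^2 + 3^2 = 21
So |H| = 21.
For each predicate symbol, the number of ground atoms is |H| raised to its arity; summing:
  B: 21^2 = 441
Total ground atoms: 441.

441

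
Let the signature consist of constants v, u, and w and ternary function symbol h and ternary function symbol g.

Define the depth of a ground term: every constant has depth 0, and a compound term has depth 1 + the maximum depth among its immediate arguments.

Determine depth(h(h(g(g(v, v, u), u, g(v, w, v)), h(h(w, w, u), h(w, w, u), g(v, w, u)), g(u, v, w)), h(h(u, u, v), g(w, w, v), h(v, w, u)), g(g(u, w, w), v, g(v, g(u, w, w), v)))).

depth(g(v, v, u)) = 1 + max(0, 0, 0) = 1
depth(g(v, w, v)) = 1 + max(0, 0, 0) = 1
depth(g(g(v, v, u), u, g(v, w, v))) = 1 + max(1, 0, 1) = 2
depth(h(w, w, u)) = 1 + max(0, 0, 0) = 1
depth(g(v, w, u)) = 1 + max(0, 0, 0) = 1
depth(h(h(w, w, u), h(w, w, u), g(v, w, u))) = 1 + max(1, 1, 1) = 2
depth(g(u, v, w)) = 1 + max(0, 0, 0) = 1
depth(h(g(g(v, v, u), u, g(v, w, v)), h(h(w, w, u), h(w, w, u), g(v, w, u)), g(u, v, w))) = 1 + max(2, 2, 1) = 3
depth(h(u, u, v)) = 1 + max(0, 0, 0) = 1
depth(g(w, w, v)) = 1 + max(0, 0, 0) = 1
depth(h(v, w, u)) = 1 + max(0, 0, 0) = 1
depth(h(h(u, u, v), g(w, w, v), h(v, w, u))) = 1 + max(1, 1, 1) = 2
depth(g(u, w, w)) = 1 + max(0, 0, 0) = 1
depth(g(v, g(u, w, w), v)) = 1 + max(0, 1, 0) = 2
depth(g(g(u, w, w), v, g(v, g(u, w, w), v))) = 1 + max(1, 0, 2) = 3
depth(h(h(g(g(v, v, u), u, g(v, w, v)), h(h(w, w, u), h(w, w, u), g(v, w, u)), g(u, v, w)), h(h(u, u, v), g(w, w, v), h(v, w, u)), g(g(u, w, w), v, g(v, g(u, w, w), v)))) = 1 + max(3, 2, 3) = 4

4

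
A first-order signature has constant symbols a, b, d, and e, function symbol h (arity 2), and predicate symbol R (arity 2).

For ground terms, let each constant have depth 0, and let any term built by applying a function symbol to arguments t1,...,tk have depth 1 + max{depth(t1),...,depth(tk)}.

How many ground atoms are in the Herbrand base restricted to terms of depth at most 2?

First count ground terms of depth ≤ 2.
Count level by level. With function symbols h/2, the terms of depth ≤ k are the 4 constants together with each function applied to depth-≤(k−1) tuples, so N_k = 4 + N_{k-1}^2.
N_0 = 4
N_1 = 4 + 4^2 = 20
N_2 = 4 + 20^2 = 404
So |H| = 404.
Each predicate of arity r yields |H|^r ground atoms (one per choice of an r-tuple from H):
  R: 404^2 = 163216
Total ground atoms: 163216.

163216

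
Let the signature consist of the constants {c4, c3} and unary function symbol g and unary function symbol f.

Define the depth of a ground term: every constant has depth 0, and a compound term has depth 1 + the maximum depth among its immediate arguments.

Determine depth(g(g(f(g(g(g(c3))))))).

depth(g(c3)) = 1 + depth(c3) = 1 + 0 = 1
depth(g(g(c3))) = 1 + depth(g(c3)) = 1 + 1 = 2
depth(g(g(g(c3)))) = 1 + depth(g(g(c3))) = 1 + 2 = 3
depth(f(g(g(g(c3))))) = 1 + depth(g(g(g(c3)))) = 1 + 3 = 4
depth(g(f(g(g(g(c3)))))) = 1 + depth(f(g(g(g(c3))))) = 1 + 4 = 5
depth(g(g(f(g(g(g(c3))))))) = 1 + depth(g(f(g(g(g(c3)))))) = 1 + 5 = 6

6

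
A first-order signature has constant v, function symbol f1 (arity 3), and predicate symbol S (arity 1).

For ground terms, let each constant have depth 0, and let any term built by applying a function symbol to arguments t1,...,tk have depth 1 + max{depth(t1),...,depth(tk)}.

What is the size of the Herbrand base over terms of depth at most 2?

First count ground terms of depth ≤ 2.
Let N_k count ground terms of depth at most k. Each non-constant term of depth ≤ k is some function symbol applied to depth-≤(k−1) arguments, giving N_k = 1 + N_{k-1}^3.
N_0 = 1
N_1 = 1 + 1^3 = 2
N_2 = 1 + 2^3 = 9
So |H| = 9.
Ground atoms are formed by filling each argument slot of a predicate with a term from H, so an r-ary predicate gives |H|^r atoms:
  S: 9
Total ground atoms: 9.

9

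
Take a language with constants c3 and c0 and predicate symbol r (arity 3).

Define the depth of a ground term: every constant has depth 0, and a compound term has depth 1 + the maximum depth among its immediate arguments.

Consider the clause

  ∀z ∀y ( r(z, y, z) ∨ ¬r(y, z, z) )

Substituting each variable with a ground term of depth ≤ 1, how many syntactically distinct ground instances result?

Ground terms of depth ≤ 1:
  With no function symbols every ground term is a constant, so there are exactly 2 ground terms at every depth bound.
  N_0 = 2
  N_1 = 2
So there are 2 ground terms available for substitution.
Each of z, y ranges independently over the available ground terms, and distinct assignments produce distinct instances.
Number of ground instances = 2^2 = 4.

4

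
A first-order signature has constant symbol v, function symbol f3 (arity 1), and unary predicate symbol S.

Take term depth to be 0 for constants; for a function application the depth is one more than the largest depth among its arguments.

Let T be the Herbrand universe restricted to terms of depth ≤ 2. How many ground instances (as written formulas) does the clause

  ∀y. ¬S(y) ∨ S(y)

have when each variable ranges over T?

3

Ground terms of depth ≤ 2:
  If N_k denotes the number of depth-≤k ground terms, the 1 constant gives N_0 = 1, and each function symbol of arity r contributes N_{k-1}^r new terms at level k: N_k = 1 + N_{k-1}.
  N_0 = 1
  N_1 = 1 + 1 = 2
  N_2 = 1 + 2 = 3
  Explicitly: v, f3(v), f3(f3(v)).
So there are 3 ground terms available for substitution.
The variable y ranges independently over the available ground terms, and distinct assignments produce distinct instances.
Number of ground instances = 3.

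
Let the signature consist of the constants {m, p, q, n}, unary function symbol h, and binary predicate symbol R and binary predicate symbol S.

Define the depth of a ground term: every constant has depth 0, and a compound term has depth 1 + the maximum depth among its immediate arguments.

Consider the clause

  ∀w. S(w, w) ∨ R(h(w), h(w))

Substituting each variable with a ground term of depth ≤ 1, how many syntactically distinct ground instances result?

8

Ground terms of depth ≤ 1:
  Let N_k count ground terms of depth at most k. Each non-constant term of depth ≤ k is some function symbol applied to depth-≤(k−1) arguments, giving N_k = 4 + N_{k-1}.
  N_0 = 4
  N_1 = 4 + 4 = 8
  Explicitly: m, p, q, n, h(m), h(p), h(q), h(n).
So there are 8 ground terms available for substitution.
The clause has 1 distinct variable (w), which appears in the body. In the free term algebra distinct substitutions yield syntactically distinct ground instances.
Number of ground instances = 8.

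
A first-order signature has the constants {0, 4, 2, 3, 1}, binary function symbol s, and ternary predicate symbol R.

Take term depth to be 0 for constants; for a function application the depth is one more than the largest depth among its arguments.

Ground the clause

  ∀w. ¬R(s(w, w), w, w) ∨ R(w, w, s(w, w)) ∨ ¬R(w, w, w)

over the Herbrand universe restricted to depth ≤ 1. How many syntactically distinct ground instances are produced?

30

Ground terms of depth ≤ 1:
  Write N_k for the number of ground terms of depth ≤ k. A term of depth ≤ k is either a constant or a function symbol applied to arguments of depth ≤ k−1, so N_k = 5 + N_{k-1}^2.
  N_0 = 5
  N_1 = 5 + 5^2 = 30
So there are 30 ground terms available for substitution.
The variable w ranges independently over the available ground terms, and distinct assignments produce distinct instances.
Number of ground instances = 30.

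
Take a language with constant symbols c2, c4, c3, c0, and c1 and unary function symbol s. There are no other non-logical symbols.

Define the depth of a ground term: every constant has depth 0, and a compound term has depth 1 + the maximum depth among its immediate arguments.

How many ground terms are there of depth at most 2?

If N_k denotes the number of depth-≤k ground terms, the 5 constants give N_0 = 5, and each function symbol of arity r contributes N_{k-1}^r new terms at level k: N_k = 5 + N_{k-1}.
N_0 = 5
N_1 = 5 + 5 = 10
N_2 = 5 + 10 = 15

15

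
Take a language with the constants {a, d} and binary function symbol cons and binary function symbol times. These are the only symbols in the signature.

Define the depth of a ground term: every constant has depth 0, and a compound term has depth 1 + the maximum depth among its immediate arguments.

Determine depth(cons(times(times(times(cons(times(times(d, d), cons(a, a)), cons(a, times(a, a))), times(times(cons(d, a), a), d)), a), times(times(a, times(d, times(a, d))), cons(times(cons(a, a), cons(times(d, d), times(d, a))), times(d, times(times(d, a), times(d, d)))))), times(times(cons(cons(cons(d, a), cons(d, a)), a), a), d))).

depth(times(d, d)) = 1 + max(0, 0) = 1
depth(cons(a, a)) = 1 + max(0, 0) = 1
depth(times(times(d, d), cons(a, a))) = 1 + max(1, 1) = 2
depth(times(a, a)) = 1 + max(0, 0) = 1
depth(cons(a, times(a, a))) = 1 + max(0, 1) = 2
depth(cons(times(times(d, d), cons(a, a)), cons(a, times(a, a)))) = 1 + max(2, 2) = 3
depth(cons(d, a)) = 1 + max(0, 0) = 1
depth(times(cons(d, a), a)) = 1 + max(1, 0) = 2
depth(times(times(cons(d, a), a), d)) = 1 + max(2, 0) = 3
depth(times(cons(times(times(d, d), cons(a, a)), cons(a, times(a, a))), times(times(cons(d, a), a), d))) = 1 + max(3, 3) = 4
depth(times(times(cons(times(times(d, d), cons(a, a)), cons(a, times(a, a))), times(times(cons(d, a), a), d)), a)) = 1 + max(4, 0) = 5
depth(times(a, d)) = 1 + max(0, 0) = 1
depth(times(d, times(a, d))) = 1 + max(0, 1) = 2
depth(times(a, times(d, times(a, d)))) = 1 + max(0, 2) = 3
depth(times(d, a)) = 1 + max(0, 0) = 1
depth(cons(times(d, d), times(d, a))) = 1 + max(1, 1) = 2
depth(times(cons(a, a), cons(times(d, d), times(d, a)))) = 1 + max(1, 2) = 3
depth(times(times(d, a), times(d, d))) = 1 + max(1, 1) = 2
depth(times(d, times(times(d, a), times(d, d)))) = 1 + max(0, 2) = 3
depth(cons(times(cons(a, a), cons(times(d, d), times(d, a))), times(d, times(times(d, a), times(d, d))))) = 1 + max(3, 3) = 4
depth(times(times(a, times(d, times(a, d))), cons(times(cons(a, a), cons(times(d, d), times(d, a))), times(d, times(times(d, a), times(d, d)))))) = 1 + max(3, 4) = 5
depth(times(times(times(cons(times(times(d, d), cons(a, a)), cons(a, times(a, a))), times(times(cons(d, a), a), d)), a), times(times(a, times(d, times(a, d))), cons(times(cons(a, a), cons(times(d, d), times(d, a))), times(d, times(times(d, a), times(d, d))))))) = 1 + max(5, 5) = 6
depth(cons(cons(d, a), cons(d, a))) = 1 + max(1, 1) = 2
depth(cons(cons(cons(d, a), cons(d, a)), a)) = 1 + max(2, 0) = 3
depth(times(cons(cons(cons(d, a), cons(d, a)), a), a)) = 1 + max(3, 0) = 4
depth(times(times(cons(cons(cons(d, a), cons(d, a)), a), a), d)) = 1 + max(4, 0) = 5
depth(cons(times(times(times(cons(times(times(d, d), cons(a, a)), cons(a, times(a, a))), times(times(cons(d, a), a), d)), a), times(times(a, times(d, times(a, d))), cons(times(cons(a, a), cons(times(d, d), times(d, a))), times(d, times(times(d, a), times(d, d)))))), times(times(cons(cons(cons(d, a), cons(d, a)), a), a), d))) = 1 + max(6, 5) = 7

7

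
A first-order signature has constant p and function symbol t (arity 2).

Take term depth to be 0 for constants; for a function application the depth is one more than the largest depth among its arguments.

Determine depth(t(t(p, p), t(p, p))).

depth(t(p, p)) = 1 + max(0, 0) = 1
depth(t(t(p, p), t(p, p))) = 1 + max(1, 1) = 2

2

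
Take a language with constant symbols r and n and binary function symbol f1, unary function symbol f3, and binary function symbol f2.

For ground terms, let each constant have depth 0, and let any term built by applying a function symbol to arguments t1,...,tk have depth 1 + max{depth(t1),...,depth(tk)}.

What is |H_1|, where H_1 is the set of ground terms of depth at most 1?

Let N_k count ground terms of depth at most k. Each non-constant term of depth ≤ k is some function symbol applied to depth-≤(k−1) arguments, giving N_k = 2 + N_{k-1}^2 + N_{k-1} + N_{k-1}^2.
N_0 = 2
N_1 = 2 + 2^2 + 2 + 2^2 = 12

12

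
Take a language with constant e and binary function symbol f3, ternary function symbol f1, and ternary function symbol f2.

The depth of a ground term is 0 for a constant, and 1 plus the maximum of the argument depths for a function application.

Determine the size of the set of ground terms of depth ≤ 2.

145

Write N_k for the number of ground terms of depth ≤ k. A term of depth ≤ k is either a constant or a function symbol applied to arguments of depth ≤ k−1, so N_k = 1 + N_{k-1}^2 + N_{k-1}^3 + N_{k-1}^3.
N_0 = 1
N_1 = 1 + 1^2 + 1^3 + 1^3 = 4
N_2 = 1 + 4^2 + 4^3 + 4^3 = 145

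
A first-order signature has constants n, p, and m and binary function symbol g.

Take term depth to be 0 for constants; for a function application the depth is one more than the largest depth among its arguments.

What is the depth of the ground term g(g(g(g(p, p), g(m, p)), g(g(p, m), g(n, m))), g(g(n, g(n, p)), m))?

depth(g(p, p)) = 1 + max(0, 0) = 1
depth(g(m, p)) = 1 + max(0, 0) = 1
depth(g(g(p, p), g(m, p))) = 1 + max(1, 1) = 2
depth(g(p, m)) = 1 + max(0, 0) = 1
depth(g(n, m)) = 1 + max(0, 0) = 1
depth(g(g(p, m), g(n, m))) = 1 + max(1, 1) = 2
depth(g(g(g(p, p), g(m, p)), g(g(p, m), g(n, m)))) = 1 + max(2, 2) = 3
depth(g(n, p)) = 1 + max(0, 0) = 1
depth(g(n, g(n, p))) = 1 + max(0, 1) = 2
depth(g(g(n, g(n, p)), m)) = 1 + max(2, 0) = 3
depth(g(g(g(g(p, p), g(m, p)), g(g(p, m), g(n, m))), g(g(n, g(n, p)), m))) = 1 + max(3, 3) = 4

4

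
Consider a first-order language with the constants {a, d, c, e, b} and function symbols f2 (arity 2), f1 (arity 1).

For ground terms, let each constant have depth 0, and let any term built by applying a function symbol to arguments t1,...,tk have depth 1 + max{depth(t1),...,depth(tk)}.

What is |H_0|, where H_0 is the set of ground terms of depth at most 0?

5

Let N_k count ground terms of depth at most k. Each non-constant term of depth ≤ k is some function symbol applied to depth-≤(k−1) arguments, giving N_k = 5 + N_{k-1}^2 + N_{k-1}.
N_0 = 5
Explicitly: a, d, c, e, b.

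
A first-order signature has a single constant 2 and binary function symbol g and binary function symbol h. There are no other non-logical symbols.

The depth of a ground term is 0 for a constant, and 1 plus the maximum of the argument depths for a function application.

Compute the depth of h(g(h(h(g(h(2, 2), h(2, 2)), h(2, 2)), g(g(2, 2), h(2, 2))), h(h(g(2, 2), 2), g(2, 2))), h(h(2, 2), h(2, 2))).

6

depth(h(2, 2)) = 1 + max(0, 0) = 1
depth(g(h(2, 2), h(2, 2))) = 1 + max(1, 1) = 2
depth(h(g(h(2, 2), h(2, 2)), h(2, 2))) = 1 + max(2, 1) = 3
depth(g(2, 2)) = 1 + max(0, 0) = 1
depth(g(g(2, 2), h(2, 2))) = 1 + max(1, 1) = 2
depth(h(h(g(h(2, 2), h(2, 2)), h(2, 2)), g(g(2, 2), h(2, 2)))) = 1 + max(3, 2) = 4
depth(h(g(2, 2), 2)) = 1 + max(1, 0) = 2
depth(h(h(g(2, 2), 2), g(2, 2))) = 1 + max(2, 1) = 3
depth(g(h(h(g(h(2, 2), h(2, 2)), h(2, 2)), g(g(2, 2), h(2, 2))), h(h(g(2, 2), 2), g(2, 2)))) = 1 + max(4, 3) = 5
depth(h(h(2, 2), h(2, 2))) = 1 + max(1, 1) = 2
depth(h(g(h(h(g(h(2, 2), h(2, 2)), h(2, 2)), g(g(2, 2), h(2, 2))), h(h(g(2, 2), 2), g(2, 2))), h(h(2, 2), h(2, 2)))) = 1 + max(5, 2) = 6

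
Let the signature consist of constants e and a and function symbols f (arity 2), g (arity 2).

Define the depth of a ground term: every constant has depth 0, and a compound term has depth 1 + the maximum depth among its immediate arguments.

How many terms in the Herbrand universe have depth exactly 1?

Let N_k = |{terms of depth ≤ k}|. Then N_0 = 2 and N_k = 2 + N_{k-1}^2 + N_{k-1}^2 for k ≥ 1 (one summand per function symbol, arity giving the exponent).
N_0 = 2
N_1 = 2 + 2^2 + 2^2 = 10
Terms of depth exactly 1: N_1 − N_0 = 10 − 2 = 8.

8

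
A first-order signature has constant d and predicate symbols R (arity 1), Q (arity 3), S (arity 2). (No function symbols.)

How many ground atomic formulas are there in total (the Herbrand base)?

With no function symbols, the Herbrand universe is just the 1 constant.
Ground atoms per predicate: R: 1, Q: 1^3 = 1, S: 1^2 = 1.
Herbrand base size = 1 + 1 + 1 = 3.

3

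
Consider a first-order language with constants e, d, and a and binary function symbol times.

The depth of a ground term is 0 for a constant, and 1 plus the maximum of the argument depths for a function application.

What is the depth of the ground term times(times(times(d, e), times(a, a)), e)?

depth(times(d, e)) = 1 + max(0, 0) = 1
depth(times(a, a)) = 1 + max(0, 0) = 1
depth(times(times(d, e), times(a, a))) = 1 + max(1, 1) = 2
depth(times(times(times(d, e), times(a, a)), e)) = 1 + max(2, 0) = 3

3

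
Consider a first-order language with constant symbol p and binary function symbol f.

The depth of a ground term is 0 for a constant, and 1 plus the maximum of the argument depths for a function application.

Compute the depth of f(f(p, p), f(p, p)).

2

depth(f(p, p)) = 1 + max(0, 0) = 1
depth(f(f(p, p), f(p, p))) = 1 + max(1, 1) = 2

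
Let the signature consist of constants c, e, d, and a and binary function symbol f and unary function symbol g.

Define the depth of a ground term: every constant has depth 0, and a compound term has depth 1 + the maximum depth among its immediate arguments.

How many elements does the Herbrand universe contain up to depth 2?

Write N_k for the number of ground terms of depth ≤ k. A term of depth ≤ k is either a constant or a function symbol applied to arguments of depth ≤ k−1, so N_k = 4 + N_{k-1}^2 + N_{k-1}.
N_0 = 4
N_1 = 4 + 4^2 + 4 = 24
N_2 = 4 + 24^2 + 24 = 604

604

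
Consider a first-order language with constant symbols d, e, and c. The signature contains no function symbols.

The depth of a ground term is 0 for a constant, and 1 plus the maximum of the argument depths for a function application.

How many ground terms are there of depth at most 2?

With no function symbols every ground term is a constant, so there are exactly 3 ground terms at every depth bound.
N_0 = 3
N_1 = 3
N_2 = 3

3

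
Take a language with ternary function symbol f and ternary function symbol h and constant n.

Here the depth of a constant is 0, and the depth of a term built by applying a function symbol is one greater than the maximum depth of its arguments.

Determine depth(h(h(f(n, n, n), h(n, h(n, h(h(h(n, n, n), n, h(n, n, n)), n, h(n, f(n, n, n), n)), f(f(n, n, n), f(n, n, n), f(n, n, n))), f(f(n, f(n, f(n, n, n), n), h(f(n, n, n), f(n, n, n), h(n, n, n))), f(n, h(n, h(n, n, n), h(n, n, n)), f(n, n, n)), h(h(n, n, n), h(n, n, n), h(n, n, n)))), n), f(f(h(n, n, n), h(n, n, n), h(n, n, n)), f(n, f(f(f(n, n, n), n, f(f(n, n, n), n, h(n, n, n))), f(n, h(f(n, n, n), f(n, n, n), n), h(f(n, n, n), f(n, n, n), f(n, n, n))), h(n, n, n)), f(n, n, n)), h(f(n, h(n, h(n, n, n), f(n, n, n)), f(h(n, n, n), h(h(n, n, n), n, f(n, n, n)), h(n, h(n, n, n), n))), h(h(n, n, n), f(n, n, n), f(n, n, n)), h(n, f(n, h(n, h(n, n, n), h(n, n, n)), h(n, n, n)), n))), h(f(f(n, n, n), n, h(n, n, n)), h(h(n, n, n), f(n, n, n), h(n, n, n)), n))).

depth(f(n, n, n)) = 1 + max(0, 0, 0) = 1
depth(h(n, n, n)) = 1 + max(0, 0, 0) = 1
depth(h(h(n, n, n), n, h(n, n, n))) = 1 + max(1, 0, 1) = 2
depth(h(n, f(n, n, n), n)) = 1 + max(0, 1, 0) = 2
depth(h(h(h(n, n, n), n, h(n, n, n)), n, h(n, f(n, n, n), n))) = 1 + max(2, 0, 2) = 3
depth(f(f(n, n, n), f(n, n, n), f(n, n, n))) = 1 + max(1, 1, 1) = 2
depth(h(n, h(h(h(n, n, n), n, h(n, n, n)), n, h(n, f(n, n, n), n)), f(f(n, n, n), f(n, n, n), f(n, n, n)))) = 1 + max(0, 3, 2) = 4
depth(f(n, f(n, n, n), n)) = 1 + max(0, 1, 0) = 2
depth(h(f(n, n, n), f(n, n, n), h(n, n, n))) = 1 + max(1, 1, 1) = 2
depth(f(n, f(n, f(n, n, n), n), h(f(n, n, n), f(n, n, n), h(n, n, n)))) = 1 + max(0, 2, 2) = 3
depth(h(n, h(n, n, n), h(n, n, n))) = 1 + max(0, 1, 1) = 2
depth(f(n, h(n, h(n, n, n), h(n, n, n)), f(n, n, n))) = 1 + max(0, 2, 1) = 3
depth(h(h(n, n, n), h(n, n, n), h(n, n, n))) = 1 + max(1, 1, 1) = 2
depth(f(f(n, f(n, f(n, n, n), n), h(f(n, n, n), f(n, n, n), h(n, n, n))), f(n, h(n, h(n, n, n), h(n, n, n)), f(n, n, n)), h(h(n, n, n), h(n, n, n), h(n, n, n)))) = 1 + max(3, 3, 2) = 4
depth(h(n, h(n, h(h(h(n, n, n), n, h(n, n, n)), n, h(n, f(n, n, n), n)), f(f(n, n, n), f(n, n, n), f(n, n, n))), f(f(n, f(n, f(n, n, n), n), h(f(n, n, n), f(n, n, n), h(n, n, n))), f(n, h(n, h(n, n, n), h(n, n, n)), f(n, n, n)), h(h(n, n, n), h(n, n, n), h(n, n, n))))) = 1 + max(0, 4, 4) = 5
depth(h(f(n, n, n), h(n, h(n, h(h(h(n, n, n), n, h(n, n, n)), n, h(n, f(n, n, n), n)), f(f(n, n, n), f(n, n, n), f(n, n, n))), f(f(n, f(n, f(n, n, n), n), h(f(n, n, n), f(n, n, n), h(n, n, n))), f(n, h(n, h(n, n, n), h(n, n, n)), f(n, n, n)), h(h(n, n, n), h(n, n, n), h(n, n, n)))), n)) = 1 + max(1, 5, 0) = 6
depth(f(h(n, n, n), h(n, n, n), h(n, n, n))) = 1 + max(1, 1, 1) = 2
depth(f(f(n, n, n), n, h(n, n, n))) = 1 + max(1, 0, 1) = 2
depth(f(f(n, n, n), n, f(f(n, n, n), n, h(n, n, n)))) = 1 + max(1, 0, 2) = 3
depth(h(f(n, n, n), f(n, n, n), n)) = 1 + max(1, 1, 0) = 2
depth(h(f(n, n, n), f(n, n, n), f(n, n, n))) = 1 + max(1, 1, 1) = 2
depth(f(n, h(f(n, n, n), f(n, n, n), n), h(f(n, n, n), f(n, n, n), f(n, n, n)))) = 1 + max(0, 2, 2) = 3
depth(f(f(f(n, n, n), n, f(f(n, n, n), n, h(n, n, n))), f(n, h(f(n, n, n), f(n, n, n), n), h(f(n, n, n), f(n, n, n), f(n, n, n))), h(n, n, n))) = 1 + max(3, 3, 1) = 4
depth(f(n, f(f(f(n, n, n), n, f(f(n, n, n), n, h(n, n, n))), f(n, h(f(n, n, n), f(n, n, n), n), h(f(n, n, n), f(n, n, n), f(n, n, n))), h(n, n, n)), f(n, n, n))) = 1 + max(0, 4, 1) = 5
depth(h(n, h(n, n, n), f(n, n, n))) = 1 + max(0, 1, 1) = 2
depth(h(h(n, n, n), n, f(n, n, n))) = 1 + max(1, 0, 1) = 2
depth(h(n, h(n, n, n), n)) = 1 + max(0, 1, 0) = 2
depth(f(h(n, n, n), h(h(n, n, n), n, f(n, n, n)), h(n, h(n, n, n), n))) = 1 + max(1, 2, 2) = 3
depth(f(n, h(n, h(n, n, n), f(n, n, n)), f(h(n, n, n), h(h(n, n, n), n, f(n, n, n)), h(n, h(n, n, n), n)))) = 1 + max(0, 2, 3) = 4
depth(h(h(n, n, n), f(n, n, n), f(n, n, n))) = 1 + max(1, 1, 1) = 2
depth(f(n, h(n, h(n, n, n), h(n, n, n)), h(n, n, n))) = 1 + max(0, 2, 1) = 3
depth(h(n, f(n, h(n, h(n, n, n), h(n, n, n)), h(n, n, n)), n)) = 1 + max(0, 3, 0) = 4
depth(h(f(n, h(n, h(n, n, n), f(n, n, n)), f(h(n, n, n), h(h(n, n, n), n, f(n, n, n)), h(n, h(n, n, n), n))), h(h(n, n, n), f(n, n, n), f(n, n, n)), h(n, f(n, h(n, h(n, n, n), h(n, n, n)), h(n, n, n)), n))) = 1 + max(4, 2, 4) = 5
depth(f(f(h(n, n, n), h(n, n, n), h(n, n, n)), f(n, f(f(f(n, n, n), n, f(f(n, n, n), n, h(n, n, n))), f(n, h(f(n, n, n), f(n, n, n), n), h(f(n, n, n), f(n, n, n), f(n, n, n))), h(n, n, n)), f(n, n, n)), h(f(n, h(n, h(n, n, n), f(n, n, n)), f(h(n, n, n), h(h(n, n, n), n, f(n, n, n)), h(n, h(n, n, n), n))), h(h(n, n, n), f(n, n, n), f(n, n, n)), h(n, f(n, h(n, h(n, n, n), h(n, n, n)), h(n, n, n)), n)))) = 1 + max(2, 5, 5) = 6
depth(h(h(n, n, n), f(n, n, n), h(n, n, n))) = 1 + max(1, 1, 1) = 2
depth(h(f(f(n, n, n), n, h(n, n, n)), h(h(n, n, n), f(n, n, n), h(n, n, n)), n)) = 1 + max(2, 2, 0) = 3
depth(h(h(f(n, n, n), h(n, h(n, h(h(h(n, n, n), n, h(n, n, n)), n, h(n, f(n, n, n), n)), f(f(n, n, n), f(n, n, n), f(n, n, n))), f(f(n, f(n, f(n, n, n), n), h(f(n, n, n), f(n, n, n), h(n, n, n))), f(n, h(n, h(n, n, n), h(n, n, n)), f(n, n, n)), h(h(n, n, n), h(n, n, n), h(n, n, n)))), n), f(f(h(n, n, n), h(n, n, n), h(n, n, n)), f(n, f(f(f(n, n, n), n, f(f(n, n, n), n, h(n, n, n))), f(n, h(f(n, n, n), f(n, n, n), n), h(f(n, n, n), f(n, n, n), f(n, n, n))), h(n, n, n)), f(n, n, n)), h(f(n, h(n, h(n, n, n), f(n, n, n)), f(h(n, n, n), h(h(n, n, n), n, f(n, n, n)), h(n, h(n, n, n), n))), h(h(n, n, n), f(n, n, n), f(n, n, n)), h(n, f(n, h(n, h(n, n, n), h(n, n, n)), h(n, n, n)), n))), h(f(f(n, n, n), n, h(n, n, n)), h(h(n, n, n), f(n, n, n), h(n, n, n)), n))) = 1 + max(6, 6, 3) = 7

7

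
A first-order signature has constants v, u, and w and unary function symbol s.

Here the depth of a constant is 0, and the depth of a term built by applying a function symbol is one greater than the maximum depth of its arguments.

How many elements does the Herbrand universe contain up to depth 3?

If N_k denotes the number of depth-≤k ground terms, the 3 constants give N_0 = 3, and each function symbol of arity r contributes N_{k-1}^r new terms at level k: N_k = 3 + N_{k-1}.
N_0 = 3
N_1 = 3 + 3 = 6
N_2 = 3 + 6 = 9
N_3 = 3 + 9 = 12

12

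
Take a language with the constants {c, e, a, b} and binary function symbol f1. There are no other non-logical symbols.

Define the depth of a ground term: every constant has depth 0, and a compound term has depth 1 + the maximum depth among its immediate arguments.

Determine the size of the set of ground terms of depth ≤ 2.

404

If N_k denotes the number of depth-≤k ground terms, the 4 constants give N_0 = 4, and each function symbol of arity r contributes N_{k-1}^r new terms at level k: N_k = 4 + N_{k-1}^2.
N_0 = 4
N_1 = 4 + 4^2 = 20
N_2 = 4 + 20^2 = 404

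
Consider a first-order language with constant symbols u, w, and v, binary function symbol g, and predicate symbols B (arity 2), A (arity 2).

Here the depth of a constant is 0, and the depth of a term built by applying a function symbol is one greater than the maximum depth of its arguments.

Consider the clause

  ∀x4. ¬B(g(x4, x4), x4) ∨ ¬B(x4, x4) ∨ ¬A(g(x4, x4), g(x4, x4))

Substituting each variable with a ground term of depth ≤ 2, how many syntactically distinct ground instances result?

Ground terms of depth ≤ 2:
  Let N_k = |{terms of depth ≤ k}|. Then N_0 = 3 and N_k = 3 + N_{k-1}^2 for k ≥ 1 (one summand per function symbol, arity giving the exponent).
  N_0 = 3
  N_1 = 3 + 3^2 = 12
  N_2 = 3 + 12^2 = 147
So there are 147 ground terms available for substitution.
There is 1 variable to instantiate (x4),  occurring in at least one literal, so different choices give different ground instances.
Number of ground instances = 147.

147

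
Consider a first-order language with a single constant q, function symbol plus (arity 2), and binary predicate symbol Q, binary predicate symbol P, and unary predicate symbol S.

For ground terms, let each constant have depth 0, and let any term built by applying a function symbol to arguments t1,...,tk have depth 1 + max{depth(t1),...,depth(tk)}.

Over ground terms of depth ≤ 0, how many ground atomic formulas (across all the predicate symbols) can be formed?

3

First count ground terms of depth ≤ 0.
Let N_k count ground terms of depth at most k. Each non-constant term of depth ≤ k is some function symbol applied to depth-≤(k−1) arguments, giving N_k = 1 + N_{k-1}^2.
N_0 = 1
Explicitly: q.
So |H| = 1.
For each predicate symbol, the number of ground atoms is |H| raised to its arity; summing:
  Q: 1^2 = 1;  P: 1^2 = 1;  S: 1
Total ground atoms: 1 + 1 + 1 = 3.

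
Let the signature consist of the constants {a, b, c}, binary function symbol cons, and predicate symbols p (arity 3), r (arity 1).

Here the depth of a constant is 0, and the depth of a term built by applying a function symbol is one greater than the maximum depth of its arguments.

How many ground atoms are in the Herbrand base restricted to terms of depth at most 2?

3176670

First count ground terms of depth ≤ 2.
Let N_k count ground terms of depth at most k. Each non-constant term of depth ≤ k is some function symbol applied to depth-≤(k−1) arguments, giving N_k = 3 + N_{k-1}^2.
N_0 = 3
N_1 = 3 + 3^2 = 12
N_2 = 3 + 12^2 = 147
So |H| = 147.
A ground atom is a predicate applied to a tuple of terms from H, so the count is the sum over predicates of |H|^arity:
  p: 147^3 = 3176523;  r: 147
Total ground atoms: 3176523 + 147 = 3176670.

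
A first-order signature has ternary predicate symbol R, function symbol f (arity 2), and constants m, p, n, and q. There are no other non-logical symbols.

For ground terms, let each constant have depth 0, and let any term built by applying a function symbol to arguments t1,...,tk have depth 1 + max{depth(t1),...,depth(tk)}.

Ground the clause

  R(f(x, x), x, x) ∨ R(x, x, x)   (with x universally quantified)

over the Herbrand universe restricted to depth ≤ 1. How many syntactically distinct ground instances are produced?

20

Ground terms of depth ≤ 1:
  If N_k denotes the number of depth-≤k ground terms, the 4 constants give N_0 = 4, and each function symbol of arity r contributes N_{k-1}^r new terms at level k: N_k = 4 + N_{k-1}^2.
  N_0 = 4
  N_1 = 4 + 4^2 = 20
So there are 20 ground terms available for substitution.
The clause has 1 distinct variable (x), which appears in the body. In the free term algebra distinct substitutions yield syntactically distinct ground instances.
Number of ground instances = 20.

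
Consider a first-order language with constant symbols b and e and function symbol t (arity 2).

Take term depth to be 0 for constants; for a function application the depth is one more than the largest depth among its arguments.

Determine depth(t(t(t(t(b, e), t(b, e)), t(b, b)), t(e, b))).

depth(t(b, e)) = 1 + max(0, 0) = 1
depth(t(t(b, e), t(b, e))) = 1 + max(1, 1) = 2
depth(t(b, b)) = 1 + max(0, 0) = 1
depth(t(t(t(b, e), t(b, e)), t(b, b))) = 1 + max(2, 1) = 3
depth(t(e, b)) = 1 + max(0, 0) = 1
depth(t(t(t(t(b, e), t(b, e)), t(b, b)), t(e, b))) = 1 + max(3, 1) = 4

4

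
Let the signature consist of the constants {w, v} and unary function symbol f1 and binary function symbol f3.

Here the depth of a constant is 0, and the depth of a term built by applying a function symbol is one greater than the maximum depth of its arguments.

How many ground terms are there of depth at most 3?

If N_k denotes the number of depth-≤k ground terms, the 2 constants give N_0 = 2, and each function symbol of arity r contributes N_{k-1}^r new terms at level k: N_k = 2 + N_{k-1} + N_{k-1}^2.
N_0 = 2
N_1 = 2 + 2 + 2^2 = 8
N_2 = 2 + 8 + 8^2 = 74
N_3 = 2 + 74 + 74^2 = 5552

5552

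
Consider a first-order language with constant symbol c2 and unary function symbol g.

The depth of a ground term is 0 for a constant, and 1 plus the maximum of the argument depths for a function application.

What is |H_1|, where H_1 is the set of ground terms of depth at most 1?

2

Let N_k count ground terms of depth at most k. Each non-constant term of depth ≤ k is some function symbol applied to depth-≤(k−1) arguments, giving N_k = 1 + N_{k-1}.
N_0 = 1
N_1 = 1 + 1 = 2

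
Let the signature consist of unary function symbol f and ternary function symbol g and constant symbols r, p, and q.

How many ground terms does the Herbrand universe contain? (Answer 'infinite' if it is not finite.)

infinite

The signature has at least one function symbol (f, arity 1) and at least one constant (r).
Iterating f gives infinitely many distinct ground terms: r, f(r), f(f(r)), ...
So the Herbrand universe is infinite.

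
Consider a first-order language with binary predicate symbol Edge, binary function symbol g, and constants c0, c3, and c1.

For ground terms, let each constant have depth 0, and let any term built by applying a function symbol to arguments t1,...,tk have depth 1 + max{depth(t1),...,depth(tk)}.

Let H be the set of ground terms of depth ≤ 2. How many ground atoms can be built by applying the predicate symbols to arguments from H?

First count ground terms of depth ≤ 2.
Let N_k = |{terms of depth ≤ k}|. Then N_0 = 3 and N_k = 3 + N_{k-1}^2 for k ≥ 1 (one summand per function symbol, arity giving the exponent).
N_0 = 3
N_1 = 3 + 3^2 = 12
N_2 = 3 + 12^2 = 147
So |H| = 147.
Ground atoms are formed by filling each argument slot of a predicate with a term from H, so an r-ary predicate gives |H|^r atoms:
  Edge: 147^2 = 21609
Total ground atoms: 21609.

21609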